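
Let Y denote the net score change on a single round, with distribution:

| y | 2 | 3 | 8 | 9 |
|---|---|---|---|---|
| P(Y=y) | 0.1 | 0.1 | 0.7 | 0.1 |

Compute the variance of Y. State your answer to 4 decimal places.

E[Y] = (2)(0.1) + (3)(0.1) + (8)(0.7) + (9)(0.1) = 7
E[Y²] = (2)²(0.1) + (3)²(0.1) + (8)²(0.7) + (9)²(0.1) = 54.2
var(Y) = E[Y²] − (E[Y])² = 54.2 − (7)² = 5.2

5.2000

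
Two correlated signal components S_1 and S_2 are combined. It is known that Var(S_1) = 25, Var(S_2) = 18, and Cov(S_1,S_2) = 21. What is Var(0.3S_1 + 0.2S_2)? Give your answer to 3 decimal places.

Var(0.3S_1 + 0.2S_2) = (0.3)²·Var(S_1) + (0.2)²·Var(S_2) + 2·(0.3)·(0.2)·Cov(S_1,S_2)
= 0.09·25 + 0.04·18 + 0.12·21 = 5.49

5.490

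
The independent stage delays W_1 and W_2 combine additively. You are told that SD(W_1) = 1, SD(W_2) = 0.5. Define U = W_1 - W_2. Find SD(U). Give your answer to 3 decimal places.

1.118

var(W_1) = 1, var(W_2) = 0.25
By independence, var(U) = (1)²var(W_1) + (-1)²var(W_2)
= (1)²·1 + (-1)²·0.25 = 1.25
SD(U) = √1.25 ≈ 1.118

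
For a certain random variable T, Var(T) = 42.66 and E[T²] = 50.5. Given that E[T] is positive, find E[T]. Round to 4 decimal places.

(E[T])² = E[T²] − Var(T) = 50.5 − 42.66 = 7.84
E[T] = √7.84 = 2.8

2.8000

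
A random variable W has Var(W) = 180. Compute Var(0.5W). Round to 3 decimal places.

45.000

Var(0.5W) = (0.5)²·Var(W) = 0.25·180 = 45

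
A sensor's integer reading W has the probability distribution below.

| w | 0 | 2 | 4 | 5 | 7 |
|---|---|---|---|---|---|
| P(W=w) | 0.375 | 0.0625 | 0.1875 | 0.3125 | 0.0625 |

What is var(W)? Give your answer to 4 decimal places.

E[W] = (0)(0.375) + (2)(0.0625) + (4)(0.1875) + (5)(0.3125) + (7)(0.0625) = 2.875
E[W²] = (0)²(0.375) + (2)²(0.0625) + (4)²(0.1875) + (5)²(0.3125) + (7)²(0.0625) = 14.125
var(W) = E[W²] − (E[W])² = 14.125 − (2.875)² = 5.859375

5.8594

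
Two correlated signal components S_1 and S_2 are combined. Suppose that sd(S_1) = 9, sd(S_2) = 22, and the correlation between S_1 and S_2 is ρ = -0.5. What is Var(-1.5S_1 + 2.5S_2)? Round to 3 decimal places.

3949.750

Var(S_1) = (9)² = 81;  Var(S_2) = (22)² = 484
Cov(S_1,S_2) = ρ·sd(S_1)·sd(S_2) = -0.5·9·22 = -99
Var(-1.5S_1 + 2.5S_2) = (-1.5)²·Var(S_1) + (2.5)²·Var(S_2) + 2·(-1.5)·(2.5)·Cov(S_1,S_2)
= 2.25·81 + 6.25·484 + -7.5·-99 = 3949.75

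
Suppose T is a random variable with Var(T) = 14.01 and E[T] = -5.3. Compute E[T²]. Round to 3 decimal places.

42.100

E[T²] = Var(T) + (E[T])² = 14.01 + (-5.3)² = 42.1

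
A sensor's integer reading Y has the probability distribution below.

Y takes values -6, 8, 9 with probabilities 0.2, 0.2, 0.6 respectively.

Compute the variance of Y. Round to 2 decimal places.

E[Y] = (-6)(0.2) + (8)(0.2) + (9)(0.6) = 5.8
E[Y²] = (-6)²(0.2) + (8)²(0.2) + (9)²(0.6) = 68.6
Var(Y) = E[Y²] − (E[Y])² = 68.6 − (5.8)² = 34.96

34.96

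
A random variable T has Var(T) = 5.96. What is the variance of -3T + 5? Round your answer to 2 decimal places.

Var(-3T + 5) = (-3)²·Var(T) = 9·5.96 = 53.64

53.64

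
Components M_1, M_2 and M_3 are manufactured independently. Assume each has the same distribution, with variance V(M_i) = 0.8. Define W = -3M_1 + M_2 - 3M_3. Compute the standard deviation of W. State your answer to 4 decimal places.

By independence, V(W) = (-3)²V(M_1) + (1)²V(M_2) + (-3)²V(M_3)
= (-3)²·0.8 + (1)²·0.8 + (-3)²·0.8 = 15.2
SD(W) = √15.2 ≈ 3.8987

3.8987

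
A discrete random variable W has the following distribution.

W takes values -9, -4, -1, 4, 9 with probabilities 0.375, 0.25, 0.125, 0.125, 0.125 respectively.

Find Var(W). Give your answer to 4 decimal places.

E[W] = (-9)(0.375) + (-4)(0.25) + (-1)(0.125) + (4)(0.125) + (9)(0.125) = -2.875
E[W²] = (-9)²(0.375) + (-4)²(0.25) + (-1)²(0.125) + (4)²(0.125) + (9)²(0.125) = 46.625
Var(W) = E[W²] − (E[W])² = 46.625 − (-2.875)² = 38.359375

38.3594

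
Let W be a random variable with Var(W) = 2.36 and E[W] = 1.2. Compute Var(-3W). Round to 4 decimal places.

21.2400

Var(-3W) = (-3)²·Var(W) = 9·2.36 = 21.24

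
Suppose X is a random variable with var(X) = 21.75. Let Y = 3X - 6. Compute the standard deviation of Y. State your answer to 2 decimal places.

13.99

var(3X - 6) = (3)²·21.75 = 195.75
σ(Y) = √195.75 ≈ 13.99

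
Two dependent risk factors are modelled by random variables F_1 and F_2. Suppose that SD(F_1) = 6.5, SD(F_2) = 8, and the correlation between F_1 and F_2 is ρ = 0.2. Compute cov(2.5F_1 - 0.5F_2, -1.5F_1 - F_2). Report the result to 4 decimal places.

-144.6375

Var(F_1) = (6.5)² = 42.25;  Var(F_2) = (8)² = 64
cov(F_1,F_2) = ρ·SD(F_1)·SD(F_2) = 0.2·6.5·8 = 10.4
cov(2.5F_1 - 0.5F_2, -1.5F_1 - F_2) = (2.5)(-1.5)Var(F_1) + (-0.5)(-1)Var(F_2) + [(2.5)(-1) + (-0.5)(-1.5)]cov(F_1,F_2)
= -3.75·42.25 + 0.5·64 + -1.75·10.4 = -144.6375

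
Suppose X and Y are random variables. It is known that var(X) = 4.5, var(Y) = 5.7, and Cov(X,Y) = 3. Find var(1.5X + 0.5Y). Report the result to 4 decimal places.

16.0500

var(1.5X + 0.5Y) = (1.5)²·var(X) + (0.5)²·var(Y) + 2·(1.5)·(0.5)·Cov(X,Y)
= 2.25·4.5 + 0.25·5.7 + 1.5·3 = 16.05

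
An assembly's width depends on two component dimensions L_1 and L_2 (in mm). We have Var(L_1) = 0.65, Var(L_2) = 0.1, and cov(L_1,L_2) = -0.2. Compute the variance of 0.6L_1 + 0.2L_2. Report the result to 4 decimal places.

0.1900

Var(0.6L_1 + 0.2L_2) = (0.6)²·Var(L_1) + (0.2)²·Var(L_2) + 2·(0.6)·(0.2)·cov(L_1,L_2)
= 0.36·0.65 + 0.04·0.1 + 0.24·-0.2 = 0.19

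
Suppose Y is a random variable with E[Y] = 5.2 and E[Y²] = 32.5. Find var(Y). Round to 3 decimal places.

var(Y) = 32.5 − (5.2)² = 5.46

5.460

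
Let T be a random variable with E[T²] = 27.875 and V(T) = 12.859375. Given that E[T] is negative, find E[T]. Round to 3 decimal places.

(E[T])² = E[T²] − V(T) = 27.875 − 12.859375 = 15.015625
E[T] = −√15.015625 = -3.875

-3.875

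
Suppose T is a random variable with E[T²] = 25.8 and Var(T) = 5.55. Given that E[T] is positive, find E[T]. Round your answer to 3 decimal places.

(E[T])² = E[T²] − Var(T) = 25.8 − 5.55 = 20.25
E[T] = √20.25 = 4.5

4.500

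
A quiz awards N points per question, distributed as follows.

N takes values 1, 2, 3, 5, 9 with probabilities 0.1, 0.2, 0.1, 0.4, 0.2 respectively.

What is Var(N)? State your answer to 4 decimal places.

E[N] = (1)(0.1) + (2)(0.2) + (3)(0.1) + (5)(0.4) + (9)(0.2) = 4.6
E[N²] = (1)²(0.1) + (2)²(0.2) + (3)²(0.1) + (5)²(0.4) + (9)²(0.2) = 28
Var(N) = E[N²] − (E[N])² = 28 − (4.6)² = 6.84

6.8400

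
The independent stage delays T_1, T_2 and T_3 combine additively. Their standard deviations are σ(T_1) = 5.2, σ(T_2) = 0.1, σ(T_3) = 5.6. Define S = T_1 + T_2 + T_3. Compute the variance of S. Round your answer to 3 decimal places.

var(T_1) = 27.04, var(T_2) = 0.01, var(T_3) = 31.36
By independence, var(S) = (1)²var(T_1) + (1)²var(T_2) + (1)²var(T_3)
= (1)²·27.04 + (1)²·0.01 + (1)²·31.36 = 58.41

58.410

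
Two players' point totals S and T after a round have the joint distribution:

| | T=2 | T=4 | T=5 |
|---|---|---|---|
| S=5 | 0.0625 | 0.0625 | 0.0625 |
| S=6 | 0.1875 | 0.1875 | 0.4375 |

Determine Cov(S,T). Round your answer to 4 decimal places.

E[S] = 5.8125,  E[T] = 4
E[ST] = 23.3125
Cov(S,T) = E[ST] − E[S]E[T] = 23.3125 − (5.8125)(4) = 0.0625

0.0625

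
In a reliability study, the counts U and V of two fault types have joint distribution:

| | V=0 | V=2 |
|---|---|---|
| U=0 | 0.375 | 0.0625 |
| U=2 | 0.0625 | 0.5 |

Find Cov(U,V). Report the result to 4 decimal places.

0.7344

E[U] = 1.125,  E[V] = 1.125
E[UV] = 2
Cov(U,V) = E[UV] − E[U]E[V] = 2 − (1.125)(1.125) = 0.734375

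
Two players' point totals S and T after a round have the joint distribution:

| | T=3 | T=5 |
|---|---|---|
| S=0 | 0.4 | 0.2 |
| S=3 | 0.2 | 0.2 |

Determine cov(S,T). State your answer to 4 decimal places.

E[S] = 1.2,  E[T] = 3.8
E[ST] = 4.8
cov(S,T) = E[ST] − E[S]E[T] = 4.8 − (1.2)(3.8) = 0.24

0.2400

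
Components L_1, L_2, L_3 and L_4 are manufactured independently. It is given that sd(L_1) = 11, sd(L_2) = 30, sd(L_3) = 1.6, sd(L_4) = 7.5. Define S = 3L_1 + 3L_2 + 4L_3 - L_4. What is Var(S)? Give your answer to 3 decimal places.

9286.210

Var(L_1) = 121, Var(L_2) = 900, Var(L_3) = 2.56, Var(L_4) = 56.25
By independence, Var(S) = (3)²Var(L_1) + (3)²Var(L_2) + (4)²Var(L_3) + (-1)²Var(L_4)
= (3)²·121 + (3)²·900 + (4)²·2.56 + (-1)²·56.25 = 9286.21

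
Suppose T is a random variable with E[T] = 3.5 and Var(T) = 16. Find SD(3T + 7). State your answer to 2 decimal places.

Var(3T + 7) = (3)²·16 = 144
SD(3T + 7) = √144 ≈ 12.00

12.00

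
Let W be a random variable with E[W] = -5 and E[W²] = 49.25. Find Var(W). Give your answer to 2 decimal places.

24.25

Var(W) = 49.25 − (-5)² = 24.25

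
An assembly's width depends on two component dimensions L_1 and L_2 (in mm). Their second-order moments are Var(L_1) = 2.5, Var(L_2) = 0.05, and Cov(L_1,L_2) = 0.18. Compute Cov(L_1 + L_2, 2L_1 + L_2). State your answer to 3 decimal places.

Cov(L_1 + L_2, 2L_1 + L_2) = (1)(2)Var(L_1) + (1)(1)Var(L_2) + [(1)(1) + (1)(2)]Cov(L_1,L_2)
= 2·2.5 + 1·0.05 + 3·0.18 = 5.59

5.590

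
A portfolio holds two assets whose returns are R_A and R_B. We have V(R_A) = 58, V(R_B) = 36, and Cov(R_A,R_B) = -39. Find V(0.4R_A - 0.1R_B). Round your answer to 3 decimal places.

12.760

V(0.4R_A - 0.1R_B) = (0.4)²·V(R_A) + (-0.1)²·V(R_B) + 2·(0.4)·(-0.1)·Cov(R_A,R_B)
= 0.16·58 + 0.01·36 + -0.08·-39 = 12.76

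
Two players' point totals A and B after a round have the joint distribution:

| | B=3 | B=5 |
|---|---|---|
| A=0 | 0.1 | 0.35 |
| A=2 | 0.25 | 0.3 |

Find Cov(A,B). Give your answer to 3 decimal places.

-0.230

E[A] = 1.1,  E[B] = 4.3
E[AB] = 4.5
Cov(A,B) = E[AB] − E[A]E[B] = 4.5 − (1.1)(4.3) = -0.23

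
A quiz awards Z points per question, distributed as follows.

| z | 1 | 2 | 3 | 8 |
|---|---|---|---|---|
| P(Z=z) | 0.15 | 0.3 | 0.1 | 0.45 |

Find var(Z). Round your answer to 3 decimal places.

9.428

E[Z] = (1)(0.15) + (2)(0.3) + (3)(0.1) + (8)(0.45) = 4.65
E[Z²] = (1)²(0.15) + (2)²(0.3) + (3)²(0.1) + (8)²(0.45) = 31.05
var(Z) = E[Z²] − (E[Z])² = 31.05 − (4.65)² = 9.4275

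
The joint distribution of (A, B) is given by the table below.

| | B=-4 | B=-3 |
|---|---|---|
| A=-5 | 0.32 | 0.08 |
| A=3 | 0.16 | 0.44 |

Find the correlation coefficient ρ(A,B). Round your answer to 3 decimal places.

0.523

E[A] = -0.2,  E[B] = -3.48
E[AB] = 1.72
Cov(A,B) = E[AB] − E[A]E[B] = 1.72 − (-0.2)(-3.48) = 1.024
var(A) = 15.36,  var(B) = 0.2496
ρ = 1.024 / √(15.36·0.2496) ≈ 0.523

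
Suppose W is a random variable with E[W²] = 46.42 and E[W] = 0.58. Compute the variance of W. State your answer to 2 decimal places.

46.08

Var(W) = 46.42 − (0.58)² = 46.0836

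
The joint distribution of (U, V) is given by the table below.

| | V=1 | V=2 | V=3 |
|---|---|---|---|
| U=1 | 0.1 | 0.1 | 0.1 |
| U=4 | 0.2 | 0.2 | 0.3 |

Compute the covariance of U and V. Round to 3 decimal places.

0.090

E[U] = 3.1,  E[V] = 2.1
E[UV] = 6.6
Cov(U,V) = E[UV] − E[U]E[V] = 6.6 − (3.1)(2.1) = 0.09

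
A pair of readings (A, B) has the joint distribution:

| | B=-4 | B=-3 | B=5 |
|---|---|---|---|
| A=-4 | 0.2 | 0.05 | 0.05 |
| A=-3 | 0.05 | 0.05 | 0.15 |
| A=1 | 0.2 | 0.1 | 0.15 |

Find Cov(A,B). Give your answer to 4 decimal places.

0.2750

E[A] = -1.5,  E[B] = -0.65
E[AB] = 1.25
Cov(A,B) = E[AB] − E[A]E[B] = 1.25 − (-1.5)(-0.65) = 0.275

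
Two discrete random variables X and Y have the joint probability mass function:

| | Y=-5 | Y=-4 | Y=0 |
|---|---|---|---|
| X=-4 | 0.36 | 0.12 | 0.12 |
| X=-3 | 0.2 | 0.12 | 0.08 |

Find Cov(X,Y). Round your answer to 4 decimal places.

E[X] = -3.6,  E[Y] = -3.76
E[XY] = 13.56
Cov(X,Y) = E[XY] − E[X]E[Y] = 13.56 − (-3.6)(-3.76) = 0.024

0.0240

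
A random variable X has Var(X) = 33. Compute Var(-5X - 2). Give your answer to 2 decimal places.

Var(-5X - 2) = (-5)²·Var(X) = 25·33 = 825

825.00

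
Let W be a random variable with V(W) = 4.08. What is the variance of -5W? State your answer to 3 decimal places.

V(-5W) = (-5)²·V(W) = 25·4.08 = 102

102.000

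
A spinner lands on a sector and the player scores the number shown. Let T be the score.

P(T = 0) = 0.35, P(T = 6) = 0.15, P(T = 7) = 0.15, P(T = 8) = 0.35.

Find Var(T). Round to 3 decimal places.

E[T] = (0)(0.35) + (6)(0.15) + (7)(0.15) + (8)(0.35) = 4.75
E[T²] = (0)²(0.35) + (6)²(0.15) + (7)²(0.15) + (8)²(0.35) = 35.15
Var(T) = E[T²] − (E[T])² = 35.15 − (4.75)² = 12.5875

12.588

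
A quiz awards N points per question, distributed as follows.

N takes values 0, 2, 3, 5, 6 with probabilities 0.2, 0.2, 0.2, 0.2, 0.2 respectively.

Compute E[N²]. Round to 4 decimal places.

E[N²] = (0)²(0.2) + (2)²(0.2) + (3)²(0.2) + (5)²(0.2) + (6)²(0.2) = 14.8

14.8000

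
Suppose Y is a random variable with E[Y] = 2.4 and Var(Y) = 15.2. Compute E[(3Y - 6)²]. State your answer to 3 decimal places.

138.240

E[3Y - 6] = 3·2.4 − 6 = 1.2
Var(3Y - 6) = (3)²·15.2 = 136.8
E[(3Y - 6)²] = Var((3Y - 6)) + (E[(3Y - 6)])² = 136.8 + (1.2)² = 138.24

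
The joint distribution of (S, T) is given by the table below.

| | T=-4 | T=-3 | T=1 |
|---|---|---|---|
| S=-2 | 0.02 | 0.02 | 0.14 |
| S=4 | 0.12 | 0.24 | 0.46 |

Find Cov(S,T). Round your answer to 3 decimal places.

E[S] = 2.92,  E[T] = -0.74
E[ST] = -2.96
Cov(S,T) = E[ST] − E[S]E[T] = -2.96 − (2.92)(-0.74) = -0.7992

-0.799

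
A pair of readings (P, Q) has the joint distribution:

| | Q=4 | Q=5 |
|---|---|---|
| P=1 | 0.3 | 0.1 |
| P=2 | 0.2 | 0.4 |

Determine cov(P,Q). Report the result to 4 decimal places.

0.1000

E[P] = 1.6,  E[Q] = 4.5
E[PQ] = 7.3
cov(P,Q) = E[PQ] − E[P]E[Q] = 7.3 − (1.6)(4.5) = 0.1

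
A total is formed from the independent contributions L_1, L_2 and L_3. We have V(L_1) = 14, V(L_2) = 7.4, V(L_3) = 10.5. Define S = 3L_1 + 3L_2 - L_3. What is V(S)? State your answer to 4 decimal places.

By independence, V(S) = (3)²V(L_1) + (3)²V(L_2) + (-1)²V(L_3)
= (3)²·14 + (3)²·7.4 + (-1)²·10.5 = 203.1

203.1000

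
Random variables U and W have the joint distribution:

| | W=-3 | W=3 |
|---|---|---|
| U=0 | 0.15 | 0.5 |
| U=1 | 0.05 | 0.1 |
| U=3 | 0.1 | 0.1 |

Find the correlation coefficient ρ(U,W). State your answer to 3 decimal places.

E[U] = 0.75,  E[W] = 1.2
E[UW] = 0.15
Cov(U,W) = E[UW] − E[U]E[W] = 0.15 − (0.75)(1.2) = -0.75
Var(U) = 1.3875,  Var(W) = 7.56
ρ = -0.75 / √(1.3875·7.56) ≈ -0.232

-0.232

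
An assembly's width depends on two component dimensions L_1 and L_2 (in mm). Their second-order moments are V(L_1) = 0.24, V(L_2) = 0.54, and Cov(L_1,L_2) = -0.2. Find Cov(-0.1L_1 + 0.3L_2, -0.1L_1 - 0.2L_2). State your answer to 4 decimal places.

-0.0280

Cov(-0.1L_1 + 0.3L_2, -0.1L_1 - 0.2L_2) = (-0.1)(-0.1)V(L_1) + (0.3)(-0.2)V(L_2) + [(-0.1)(-0.2) + (0.3)(-0.1)]Cov(L_1,L_2)
= 0.01·0.24 + -0.06·0.54 + -0.01·-0.2 = -0.028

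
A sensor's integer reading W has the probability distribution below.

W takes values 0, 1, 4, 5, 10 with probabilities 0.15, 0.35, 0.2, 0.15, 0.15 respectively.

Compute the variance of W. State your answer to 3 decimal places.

E[W] = (0)(0.15) + (1)(0.35) + (4)(0.2) + (5)(0.15) + (10)(0.15) = 3.4
E[W²] = (0)²(0.15) + (1)²(0.35) + (4)²(0.2) + (5)²(0.15) + (10)²(0.15) = 22.3
V(W) = E[W²] − (E[W])² = 22.3 − (3.4)² = 10.74

10.740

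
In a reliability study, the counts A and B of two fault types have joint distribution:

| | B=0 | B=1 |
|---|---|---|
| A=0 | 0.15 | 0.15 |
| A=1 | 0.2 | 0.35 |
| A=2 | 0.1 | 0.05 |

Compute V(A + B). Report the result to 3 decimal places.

0.640

E[A] = 0.85,  E[B] = 0.55,  E[AB] = 0.45
V(A) = 1.15 − (0.85)² = 0.4275;  V(B) = 0.55 − (0.55)² = 0.2475
Cov(A,B) = 0.45 − (0.85)(0.55) = -0.0175
V(A + B) = (1)²·0.4275 + (1)²·0.2475 + 2·(1)·(1)·-0.0175 = 0.64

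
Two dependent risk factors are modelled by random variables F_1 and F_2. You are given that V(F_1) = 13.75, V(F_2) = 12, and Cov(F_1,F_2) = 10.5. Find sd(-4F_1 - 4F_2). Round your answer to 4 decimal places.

V(-4F_1 - 4F_2) = (-4)²·V(F_1) + (-4)²·V(F_2) + 2·(-4)·(-4)·Cov(F_1,F_2)
= 16·13.75 + 16·12 + 32·10.5 = 748
sd(-4F_1 - 4F_2) = √748 ≈ 27.3496

27.3496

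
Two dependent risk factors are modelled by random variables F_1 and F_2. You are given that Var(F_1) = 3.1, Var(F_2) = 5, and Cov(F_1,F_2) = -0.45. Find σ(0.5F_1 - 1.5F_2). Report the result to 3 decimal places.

Var(0.5F_1 - 1.5F_2) = (0.5)²·Var(F_1) + (-1.5)²·Var(F_2) + 2·(0.5)·(-1.5)·Cov(F_1,F_2)
= 0.25·3.1 + 2.25·5 + -1.5·-0.45 = 12.7
σ(0.5F_1 - 1.5F_2) = √12.7 ≈ 3.564

3.564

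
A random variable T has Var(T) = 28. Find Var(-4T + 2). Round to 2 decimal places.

Var(-4T + 2) = (-4)²·Var(T) = 16·28 = 448

448.00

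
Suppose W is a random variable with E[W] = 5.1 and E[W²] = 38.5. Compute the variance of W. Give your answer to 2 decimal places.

12.49

Var(W) = 38.5 − (5.1)² = 12.49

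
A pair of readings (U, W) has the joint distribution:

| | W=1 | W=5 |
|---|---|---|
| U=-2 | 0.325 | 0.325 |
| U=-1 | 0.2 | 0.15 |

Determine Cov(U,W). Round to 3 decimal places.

E[U] = -1.65,  E[W] = 2.9
E[UW] = -4.85
Cov(U,W) = E[UW] − E[U]E[W] = -4.85 − (-1.65)(2.9) = -0.065

-0.065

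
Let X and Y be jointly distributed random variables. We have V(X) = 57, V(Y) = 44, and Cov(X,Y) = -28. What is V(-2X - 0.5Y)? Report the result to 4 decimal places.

V(-2X - 0.5Y) = (-2)²·V(X) + (-0.5)²·V(Y) + 2·(-2)·(-0.5)·Cov(X,Y)
= 4·57 + 0.25·44 + 2·-28 = 183

183.0000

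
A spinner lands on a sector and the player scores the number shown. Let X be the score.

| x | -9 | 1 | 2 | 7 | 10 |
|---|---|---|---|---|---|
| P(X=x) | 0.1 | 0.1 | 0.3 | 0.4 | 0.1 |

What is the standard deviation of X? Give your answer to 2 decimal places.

E[X] = (-9)(0.1) + (1)(0.1) + (2)(0.3) + (7)(0.4) + (10)(0.1) = 3.6
E[X²] = (-9)²(0.1) + (1)²(0.1) + (2)²(0.3) + (7)²(0.4) + (10)²(0.1) = 39
Var(X) = E[X²] − (E[X])² = 39 − (3.6)² = 26.04
SD(X) = √26.04 ≈ 5.10

5.10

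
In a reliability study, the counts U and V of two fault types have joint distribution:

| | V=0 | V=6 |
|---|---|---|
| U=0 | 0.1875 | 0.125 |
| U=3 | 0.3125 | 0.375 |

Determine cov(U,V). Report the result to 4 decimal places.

E[U] = 2.0625,  E[V] = 3
E[UV] = 6.75
cov(U,V) = E[UV] − E[U]E[V] = 6.75 − (2.0625)(3) = 0.5625

0.5625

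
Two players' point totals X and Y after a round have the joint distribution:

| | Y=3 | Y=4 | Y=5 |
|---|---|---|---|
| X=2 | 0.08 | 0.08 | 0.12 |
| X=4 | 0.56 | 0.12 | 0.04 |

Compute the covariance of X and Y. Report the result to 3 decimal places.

E[X] = 3.44,  E[Y] = 3.52
E[XY] = 11.76
cov(X,Y) = E[XY] − E[X]E[Y] = 11.76 − (3.44)(3.52) = -0.3488

-0.349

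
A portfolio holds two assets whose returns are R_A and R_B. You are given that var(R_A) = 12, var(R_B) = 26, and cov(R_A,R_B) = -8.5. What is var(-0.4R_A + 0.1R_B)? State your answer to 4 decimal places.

var(-0.4R_A + 0.1R_B) = (-0.4)²·var(R_A) + (0.1)²·var(R_B) + 2·(-0.4)·(0.1)·cov(R_A,R_B)
= 0.16·12 + 0.01·26 + -0.08·-8.5 = 2.86

2.8600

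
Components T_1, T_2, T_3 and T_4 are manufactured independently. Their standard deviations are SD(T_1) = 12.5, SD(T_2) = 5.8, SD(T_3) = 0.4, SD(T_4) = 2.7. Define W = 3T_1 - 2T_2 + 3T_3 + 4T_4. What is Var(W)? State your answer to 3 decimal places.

Var(T_1) = 156.25, Var(T_2) = 33.64, Var(T_3) = 0.16, Var(T_4) = 7.29
By independence, Var(W) = (3)²Var(T_1) + (-2)²Var(T_2) + (3)²Var(T_3) + (4)²Var(T_4)
= (3)²·156.25 + (-2)²·33.64 + (3)²·0.16 + (4)²·7.29 = 1658.89

1658.890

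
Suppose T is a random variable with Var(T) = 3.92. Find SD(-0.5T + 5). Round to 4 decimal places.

0.9899

Var(-0.5T + 5) = (-0.5)²·3.92 = 0.98
SD(-0.5T + 5) = √0.98 ≈ 0.9899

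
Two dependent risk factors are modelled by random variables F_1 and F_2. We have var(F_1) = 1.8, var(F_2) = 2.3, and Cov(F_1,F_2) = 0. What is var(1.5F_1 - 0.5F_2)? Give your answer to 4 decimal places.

var(1.5F_1 - 0.5F_2) = (1.5)²·var(F_1) + (-0.5)²·var(F_2) + 2·(1.5)·(-0.5)·Cov(F_1,F_2)
= 2.25·1.8 + 0.25·2.3 + -1.5·0 = 4.625

4.6250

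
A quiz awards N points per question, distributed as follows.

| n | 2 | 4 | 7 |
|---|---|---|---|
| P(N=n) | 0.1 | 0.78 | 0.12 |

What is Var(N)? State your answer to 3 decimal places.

E[N] = (2)(0.1) + (4)(0.78) + (7)(0.12) = 4.16
E[N²] = (2)²(0.1) + (4)²(0.78) + (7)²(0.12) = 18.76
Var(N) = E[N²] − (E[N])² = 18.76 − (4.16)² = 1.4544

1.454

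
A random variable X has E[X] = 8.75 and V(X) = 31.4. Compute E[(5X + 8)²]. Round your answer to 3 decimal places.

E[5X + 8] = 5·8.75 + 8 = 51.75
V(5X + 8) = (5)²·31.4 = 785
E[(5X + 8)²] = V((5X + 8)) + (E[(5X + 8)])² = 785 + (51.75)² = 3463.0625

3463.063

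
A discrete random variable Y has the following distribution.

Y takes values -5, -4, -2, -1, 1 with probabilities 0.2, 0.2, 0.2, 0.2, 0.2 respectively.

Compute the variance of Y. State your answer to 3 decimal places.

E[Y] = (-5)(0.2) + (-4)(0.2) + (-2)(0.2) + (-1)(0.2) + (1)(0.2) = -2.2
E[Y²] = (-5)²(0.2) + (-4)²(0.2) + (-2)²(0.2) + (-1)²(0.2) + (1)²(0.2) = 9.4
V(Y) = E[Y²] − (E[Y])² = 9.4 − (-2.2)² = 4.56

4.560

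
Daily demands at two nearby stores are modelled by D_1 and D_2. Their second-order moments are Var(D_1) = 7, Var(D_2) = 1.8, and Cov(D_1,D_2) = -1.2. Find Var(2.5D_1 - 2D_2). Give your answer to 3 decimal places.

Var(2.5D_1 - 2D_2) = (2.5)²·Var(D_1) + (-2)²·Var(D_2) + 2·(2.5)·(-2)·Cov(D_1,D_2)
= 6.25·7 + 4·1.8 + -10·-1.2 = 62.95

62.950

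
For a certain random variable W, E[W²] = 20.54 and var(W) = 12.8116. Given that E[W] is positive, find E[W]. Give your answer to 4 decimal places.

(E[W])² = E[W²] − var(W) = 20.54 − 12.8116 = 7.7284
E[W] = √7.7284 = 2.78

2.7800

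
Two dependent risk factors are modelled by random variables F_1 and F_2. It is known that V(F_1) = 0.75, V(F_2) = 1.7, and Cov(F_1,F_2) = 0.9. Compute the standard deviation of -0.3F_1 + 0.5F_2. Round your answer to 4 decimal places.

V(-0.3F_1 + 0.5F_2) = (-0.3)²·V(F_1) + (0.5)²·V(F_2) + 2·(-0.3)·(0.5)·Cov(F_1,F_2)
= 0.09·0.75 + 0.25·1.7 + -0.3·0.9 = 0.2225
sd(-0.3F_1 + 0.5F_2) = √0.2225 ≈ 0.4717

0.4717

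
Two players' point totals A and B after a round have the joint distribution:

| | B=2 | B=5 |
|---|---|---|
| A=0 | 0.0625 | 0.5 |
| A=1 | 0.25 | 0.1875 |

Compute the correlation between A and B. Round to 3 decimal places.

-0.493

E[A] = 0.4375,  E[B] = 4.0625
E[AB] = 1.4375
cov(A,B) = E[AB] − E[A]E[B] = 1.4375 − (0.4375)(4.0625) = -0.33984375
Var(A) = 0.24609375,  Var(B) = 1.93359375
ρ = -0.33984375 / √(0.24609375·1.93359375) ≈ -0.493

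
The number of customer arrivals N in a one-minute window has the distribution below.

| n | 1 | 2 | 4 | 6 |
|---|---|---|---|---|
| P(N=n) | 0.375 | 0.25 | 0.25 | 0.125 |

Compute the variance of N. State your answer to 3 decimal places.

E[N] = (1)(0.375) + (2)(0.25) + (4)(0.25) + (6)(0.125) = 2.625
E[N²] = (1)²(0.375) + (2)²(0.25) + (4)²(0.25) + (6)²(0.125) = 9.875
Var(N) = E[N²] − (E[N])² = 9.875 − (2.625)² = 2.984375

2.984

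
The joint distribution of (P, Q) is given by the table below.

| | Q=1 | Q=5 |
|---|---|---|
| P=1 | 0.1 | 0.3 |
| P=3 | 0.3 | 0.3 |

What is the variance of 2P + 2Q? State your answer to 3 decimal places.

E[P] = 2.2,  E[Q] = 3.4,  E[PQ] = 7
var(P) = 5.8 − (2.2)² = 0.96;  var(Q) = 15.4 − (3.4)² = 3.84
cov(P,Q) = 7 − (2.2)(3.4) = -0.48
var(2P + 2Q) = (2)²·0.96 + (2)²·3.84 + 2·(2)·(2)·-0.48 = 15.36

15.360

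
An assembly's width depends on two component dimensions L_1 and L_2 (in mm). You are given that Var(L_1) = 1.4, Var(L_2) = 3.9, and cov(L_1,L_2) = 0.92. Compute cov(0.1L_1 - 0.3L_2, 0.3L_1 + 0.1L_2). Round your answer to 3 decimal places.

cov(0.1L_1 - 0.3L_2, 0.3L_1 + 0.1L_2) = (0.1)(0.3)Var(L_1) + (-0.3)(0.1)Var(L_2) + [(0.1)(0.1) + (-0.3)(0.3)]cov(L_1,L_2)
= 0.03·1.4 + -0.03·3.9 + -0.08·0.92 = -0.1486

-0.149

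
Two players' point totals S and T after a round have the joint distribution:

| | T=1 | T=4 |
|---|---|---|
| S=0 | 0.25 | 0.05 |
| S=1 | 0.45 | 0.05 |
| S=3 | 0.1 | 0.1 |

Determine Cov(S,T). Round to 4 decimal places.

E[S] = 1.1,  E[T] = 1.6
E[ST] = 2.15
Cov(S,T) = E[ST] − E[S]E[T] = 2.15 − (1.1)(1.6) = 0.39

0.3900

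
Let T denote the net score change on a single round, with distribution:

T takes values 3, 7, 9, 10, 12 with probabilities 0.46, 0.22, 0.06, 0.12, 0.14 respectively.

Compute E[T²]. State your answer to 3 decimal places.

E[T²] = (3)²(0.46) + (7)²(0.22) + (9)²(0.06) + (10)²(0.12) + (12)²(0.14) = 51.94

51.940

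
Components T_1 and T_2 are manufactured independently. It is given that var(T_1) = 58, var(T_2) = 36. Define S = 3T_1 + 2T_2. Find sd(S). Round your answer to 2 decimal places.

25.81

By independence, var(S) = (3)²var(T_1) + (2)²var(T_2)
= (3)²·58 + (2)²·36 = 666
sd(S) = √666 ≈ 25.81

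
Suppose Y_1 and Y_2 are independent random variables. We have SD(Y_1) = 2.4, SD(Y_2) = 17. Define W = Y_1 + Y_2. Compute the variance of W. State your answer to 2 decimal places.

V(Y_1) = 5.76, V(Y_2) = 289
By independence, V(W) = (1)²V(Y_1) + (1)²V(Y_2)
= (1)²·5.76 + (1)²·289 = 294.76

294.76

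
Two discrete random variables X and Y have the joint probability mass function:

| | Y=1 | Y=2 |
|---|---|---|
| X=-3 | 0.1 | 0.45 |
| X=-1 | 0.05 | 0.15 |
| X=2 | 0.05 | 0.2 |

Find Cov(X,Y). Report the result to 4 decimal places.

E[X] = -1.35,  E[Y] = 1.8
E[XY] = -2.45
Cov(X,Y) = E[XY] − E[X]E[Y] = -2.45 − (-1.35)(1.8) = -0.02

-0.0200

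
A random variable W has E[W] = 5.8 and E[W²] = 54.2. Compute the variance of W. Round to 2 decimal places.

Var(W) = 54.2 − (5.8)² = 20.56

20.56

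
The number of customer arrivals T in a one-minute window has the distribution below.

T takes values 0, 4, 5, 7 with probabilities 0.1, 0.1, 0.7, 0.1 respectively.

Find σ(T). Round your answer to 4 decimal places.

1.6852

E[T] = (0)(0.1) + (4)(0.1) + (5)(0.7) + (7)(0.1) = 4.6
E[T²] = (0)²(0.1) + (4)²(0.1) + (5)²(0.7) + (7)²(0.1) = 24
Var(T) = E[T²] − (E[T])² = 24 − (4.6)² = 2.84
σ(T) = √2.84 ≈ 1.6852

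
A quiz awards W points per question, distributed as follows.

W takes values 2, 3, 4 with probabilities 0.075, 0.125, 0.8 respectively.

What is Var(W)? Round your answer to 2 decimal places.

0.35

E[W] = (2)(0.075) + (3)(0.125) + (4)(0.8) = 3.725
E[W²] = (2)²(0.075) + (3)²(0.125) + (4)²(0.8) = 14.225
Var(W) = E[W²] − (E[W])² = 14.225 − (3.725)² = 0.349375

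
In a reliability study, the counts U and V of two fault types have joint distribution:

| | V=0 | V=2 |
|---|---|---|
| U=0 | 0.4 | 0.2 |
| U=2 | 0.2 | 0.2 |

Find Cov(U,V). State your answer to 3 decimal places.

0.160

E[U] = 0.8,  E[V] = 0.8
E[UV] = 0.8
Cov(U,V) = E[UV] − E[U]E[V] = 0.8 − (0.8)(0.8) = 0.16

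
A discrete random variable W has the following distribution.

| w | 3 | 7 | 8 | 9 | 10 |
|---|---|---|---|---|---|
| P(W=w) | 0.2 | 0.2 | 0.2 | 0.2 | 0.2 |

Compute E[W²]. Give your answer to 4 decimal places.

60.6000

E[W²] = (3)²(0.2) + (7)²(0.2) + (8)²(0.2) + (9)²(0.2) + (10)²(0.2) = 60.6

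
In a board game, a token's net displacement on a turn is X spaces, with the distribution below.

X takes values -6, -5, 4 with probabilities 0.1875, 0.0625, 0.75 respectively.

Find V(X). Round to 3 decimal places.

E[X] = (-6)(0.1875) + (-5)(0.0625) + (4)(0.75) = 1.5625
E[X²] = (-6)²(0.1875) + (-5)²(0.0625) + (4)²(0.75) = 20.3125
V(X) = E[X²] − (E[X])² = 20.3125 − (1.5625)² = 17.87109375

17.871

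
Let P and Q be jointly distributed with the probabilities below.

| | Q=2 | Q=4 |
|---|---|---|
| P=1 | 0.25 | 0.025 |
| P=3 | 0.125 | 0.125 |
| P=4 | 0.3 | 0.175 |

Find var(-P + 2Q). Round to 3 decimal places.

3.884

E[P] = 2.925,  E[Q] = 2.65,  E[PQ] = 8.05
var(P) = 10.125 − (2.925)² = 1.569375;  var(Q) = 7.9 − (2.65)² = 0.8775
Cov(P,Q) = 8.05 − (2.925)(2.65) = 0.29875
var(-P + 2Q) = (-1)²·1.569375 + (2)²·0.8775 + 2·(-1)·(2)·0.29875 = 3.884375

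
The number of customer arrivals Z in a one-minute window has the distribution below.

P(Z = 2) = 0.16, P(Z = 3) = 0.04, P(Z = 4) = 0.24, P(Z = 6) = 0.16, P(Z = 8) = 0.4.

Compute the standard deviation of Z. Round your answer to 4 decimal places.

E[Z] = (2)(0.16) + (3)(0.04) + (4)(0.24) + (6)(0.16) + (8)(0.4) = 5.56
E[Z²] = (2)²(0.16) + (3)²(0.04) + (4)²(0.24) + (6)²(0.16) + (8)²(0.4) = 36.2
V(Z) = E[Z²] − (E[Z])² = 36.2 − (5.56)² = 5.2864
SD(Z) = √5.2864 ≈ 2.2992

2.2992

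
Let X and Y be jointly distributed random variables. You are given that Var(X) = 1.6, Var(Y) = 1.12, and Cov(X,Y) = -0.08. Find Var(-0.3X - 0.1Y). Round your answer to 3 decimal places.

Var(-0.3X - 0.1Y) = (-0.3)²·Var(X) + (-0.1)²·Var(Y) + 2·(-0.3)·(-0.1)·Cov(X,Y)
= 0.09·1.6 + 0.01·1.12 + 0.06·-0.08 = 0.1504

0.150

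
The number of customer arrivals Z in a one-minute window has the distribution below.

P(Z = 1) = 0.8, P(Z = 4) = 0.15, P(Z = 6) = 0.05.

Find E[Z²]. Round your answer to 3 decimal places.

5.000

E[Z²] = (1)²(0.8) + (4)²(0.15) + (6)²(0.05) = 5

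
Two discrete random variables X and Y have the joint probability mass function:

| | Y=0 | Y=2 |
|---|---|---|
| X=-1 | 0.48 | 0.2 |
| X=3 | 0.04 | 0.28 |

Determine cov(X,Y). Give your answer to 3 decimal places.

E[X] = 0.28,  E[Y] = 0.96
E[XY] = 1.28
cov(X,Y) = E[XY] − E[X]E[Y] = 1.28 − (0.28)(0.96) = 1.0112

1.011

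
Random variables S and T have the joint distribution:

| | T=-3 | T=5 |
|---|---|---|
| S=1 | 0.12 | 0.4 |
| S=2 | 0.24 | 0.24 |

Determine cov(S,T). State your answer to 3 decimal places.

-0.538

E[S] = 1.48,  E[T] = 2.12
E[ST] = 2.6
cov(S,T) = E[ST] − E[S]E[T] = 2.6 − (1.48)(2.12) = -0.5376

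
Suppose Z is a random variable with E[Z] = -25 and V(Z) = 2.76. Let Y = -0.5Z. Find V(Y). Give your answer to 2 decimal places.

0.69

V(-0.5Z) = (-0.5)²·V(Z) = 0.25·2.76 = 0.69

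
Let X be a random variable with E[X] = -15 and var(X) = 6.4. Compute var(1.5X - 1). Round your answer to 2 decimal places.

var(1.5X - 1) = (1.5)²·var(X) = 2.25·6.4 = 14.4

14.40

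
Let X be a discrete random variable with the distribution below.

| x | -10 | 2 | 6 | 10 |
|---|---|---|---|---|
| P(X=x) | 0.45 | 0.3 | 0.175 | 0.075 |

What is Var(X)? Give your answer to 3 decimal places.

55.590

E[X] = (-10)(0.45) + (2)(0.3) + (6)(0.175) + (10)(0.075) = -2.1
E[X²] = (-10)²(0.45) + (2)²(0.3) + (6)²(0.175) + (10)²(0.075) = 60
Var(X) = E[X²] − (E[X])² = 60 − (-2.1)² = 55.59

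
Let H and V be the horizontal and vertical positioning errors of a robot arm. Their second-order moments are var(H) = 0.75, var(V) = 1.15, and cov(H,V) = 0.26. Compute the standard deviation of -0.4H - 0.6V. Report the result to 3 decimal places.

var(-0.4H - 0.6V) = (-0.4)²·var(H) + (-0.6)²·var(V) + 2·(-0.4)·(-0.6)·cov(H,V)
= 0.16·0.75 + 0.36·1.15 + 0.48·0.26 = 0.6588
SD(-0.4H - 0.6V) = √0.6588 ≈ 0.812

0.812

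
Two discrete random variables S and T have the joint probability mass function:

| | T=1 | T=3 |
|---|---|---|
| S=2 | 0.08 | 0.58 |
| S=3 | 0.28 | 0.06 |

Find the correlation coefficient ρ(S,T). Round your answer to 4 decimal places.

-0.6931

E[S] = 2.34,  E[T] = 2.28
E[ST] = 5.02
Cov(S,T) = E[ST] − E[S]E[T] = 5.02 − (2.34)(2.28) = -0.3152
Var(S) = 0.2244,  Var(T) = 0.9216
ρ = -0.3152 / √(0.2244·0.9216) ≈ -0.6931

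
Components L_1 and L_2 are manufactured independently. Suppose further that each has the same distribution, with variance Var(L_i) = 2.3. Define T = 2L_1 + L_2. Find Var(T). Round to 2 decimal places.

By independence, Var(T) = (2)²Var(L_1) + (1)²Var(L_2)
= (2)²·2.3 + (1)²·2.3 = 11.5

11.50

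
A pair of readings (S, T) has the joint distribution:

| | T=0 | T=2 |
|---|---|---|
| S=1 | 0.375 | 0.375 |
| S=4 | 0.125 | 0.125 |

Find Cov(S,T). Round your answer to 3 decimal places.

0.000

E[S] = 1.75,  E[T] = 1
E[ST] = 1.75
Cov(S,T) = E[ST] − E[S]E[T] = 1.75 − (1.75)(1) = 0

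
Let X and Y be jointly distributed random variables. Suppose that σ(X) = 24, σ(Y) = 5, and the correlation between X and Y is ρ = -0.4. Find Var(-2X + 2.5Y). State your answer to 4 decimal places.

Var(X) = (24)² = 576;  Var(Y) = (5)² = 25
Cov(X,Y) = ρ·σ(X)·σ(Y) = -0.4·24·5 = -48
Var(-2X + 2.5Y) = (-2)²·Var(X) + (2.5)²·Var(Y) + 2·(-2)·(2.5)·Cov(X,Y)
= 4·576 + 6.25·25 + -10·-48 = 2940.25

2940.2500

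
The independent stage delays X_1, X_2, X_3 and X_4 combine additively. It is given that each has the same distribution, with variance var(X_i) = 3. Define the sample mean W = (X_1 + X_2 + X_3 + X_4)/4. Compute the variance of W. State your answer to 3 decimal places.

By independence, var(W) = (0.25)²var(X_1) + (0.25)²var(X_2) + (0.25)²var(X_3) + (0.25)²var(X_4)
= (0.25)²·3 + (0.25)²·3 + (0.25)²·3 + (0.25)²·3 = 0.75

0.750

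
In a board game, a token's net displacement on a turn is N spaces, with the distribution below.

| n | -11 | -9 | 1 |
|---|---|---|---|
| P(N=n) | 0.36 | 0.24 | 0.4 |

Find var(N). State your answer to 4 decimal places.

E[N] = (-11)(0.36) + (-9)(0.24) + (1)(0.4) = -5.72
E[N²] = (-11)²(0.36) + (-9)²(0.24) + (1)²(0.4) = 63.4
var(N) = E[N²] − (E[N])² = 63.4 − (-5.72)² = 30.6816

30.6816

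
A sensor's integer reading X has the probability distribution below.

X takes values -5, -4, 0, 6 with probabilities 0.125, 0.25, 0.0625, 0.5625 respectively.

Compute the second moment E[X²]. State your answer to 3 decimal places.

E[X²] = (-5)²(0.125) + (-4)²(0.25) + (0)²(0.0625) + (6)²(0.5625) = 27.375

27.375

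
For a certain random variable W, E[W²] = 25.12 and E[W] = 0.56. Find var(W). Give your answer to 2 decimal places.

var(W) = 25.12 − (0.56)² = 24.8064

24.81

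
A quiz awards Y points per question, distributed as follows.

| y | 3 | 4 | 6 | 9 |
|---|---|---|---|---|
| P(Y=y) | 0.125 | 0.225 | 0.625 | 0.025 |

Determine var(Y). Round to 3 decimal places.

1.688

E[Y] = (3)(0.125) + (4)(0.225) + (6)(0.625) + (9)(0.025) = 5.25
E[Y²] = (3)²(0.125) + (4)²(0.225) + (6)²(0.625) + (9)²(0.025) = 29.25
var(Y) = E[Y²] − (E[Y])² = 29.25 − (5.25)² = 1.6875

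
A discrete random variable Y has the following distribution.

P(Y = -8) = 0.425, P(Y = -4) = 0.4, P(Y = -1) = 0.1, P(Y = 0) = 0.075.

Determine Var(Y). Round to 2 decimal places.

E[Y] = (-8)(0.425) + (-4)(0.4) + (-1)(0.1) + (0)(0.075) = -5.1
E[Y²] = (-8)²(0.425) + (-4)²(0.4) + (-1)²(0.1) + (0)²(0.075) = 33.7
Var(Y) = E[Y²] − (E[Y])² = 33.7 − (-5.1)² = 7.69

7.69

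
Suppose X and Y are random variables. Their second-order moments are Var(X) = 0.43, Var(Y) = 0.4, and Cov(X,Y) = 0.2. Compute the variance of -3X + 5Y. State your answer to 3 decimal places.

Var(-3X + 5Y) = (-3)²·Var(X) + (5)²·Var(Y) + 2·(-3)·(5)·Cov(X,Y)
= 9·0.43 + 25·0.4 + -30·0.2 = 7.87

7.870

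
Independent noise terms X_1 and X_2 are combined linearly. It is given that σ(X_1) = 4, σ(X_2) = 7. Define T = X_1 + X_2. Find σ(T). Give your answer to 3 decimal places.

Var(X_1) = 16, Var(X_2) = 49
By independence, Var(T) = (1)²Var(X_1) + (1)²Var(X_2)
= (1)²·16 + (1)²·49 = 65
σ(T) = √65 ≈ 8.062

8.062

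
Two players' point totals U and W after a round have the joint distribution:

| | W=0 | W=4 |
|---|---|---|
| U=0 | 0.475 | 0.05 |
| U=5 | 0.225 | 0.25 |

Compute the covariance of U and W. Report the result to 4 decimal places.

2.1500

E[U] = 2.375,  E[W] = 1.2
E[UW] = 5
Cov(U,W) = E[UW] − E[U]E[W] = 5 − (2.375)(1.2) = 2.15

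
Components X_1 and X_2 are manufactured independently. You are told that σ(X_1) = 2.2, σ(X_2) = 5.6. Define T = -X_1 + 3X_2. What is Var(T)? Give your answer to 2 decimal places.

287.08

Var(X_1) = 4.84, Var(X_2) = 31.36
By independence, Var(T) = (-1)²Var(X_1) + (3)²Var(X_2)
= (-1)²·4.84 + (3)²·31.36 = 287.08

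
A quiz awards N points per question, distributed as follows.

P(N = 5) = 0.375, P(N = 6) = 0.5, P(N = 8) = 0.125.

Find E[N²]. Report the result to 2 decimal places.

35.38

E[N²] = (5)²(0.375) + (6)²(0.5) + (8)²(0.125) = 35.375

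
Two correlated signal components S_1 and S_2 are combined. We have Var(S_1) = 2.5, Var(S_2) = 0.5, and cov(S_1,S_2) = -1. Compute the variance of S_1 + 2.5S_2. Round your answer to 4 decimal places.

0.6250

Var(S_1 + 2.5S_2) = (1)²·Var(S_1) + (2.5)²·Var(S_2) + 2·(1)·(2.5)·cov(S_1,S_2)
= 1·2.5 + 6.25·0.5 + 5·-1 = 0.625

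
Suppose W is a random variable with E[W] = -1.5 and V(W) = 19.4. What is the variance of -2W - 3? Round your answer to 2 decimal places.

77.60

V(-2W - 3) = (-2)²·V(W) = 4·19.4 = 77.6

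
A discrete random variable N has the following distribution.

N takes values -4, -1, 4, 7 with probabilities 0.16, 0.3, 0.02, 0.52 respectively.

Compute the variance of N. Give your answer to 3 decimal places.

E[N] = (-4)(0.16) + (-1)(0.3) + (4)(0.02) + (7)(0.52) = 2.78
E[N²] = (-4)²(0.16) + (-1)²(0.3) + (4)²(0.02) + (7)²(0.52) = 28.66
Var(N) = E[N²] − (E[N])² = 28.66 − (2.78)² = 20.9316

20.932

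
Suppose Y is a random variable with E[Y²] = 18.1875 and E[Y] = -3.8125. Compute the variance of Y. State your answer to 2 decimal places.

3.65

Var(Y) = 18.1875 − (-3.8125)² = 3.65234375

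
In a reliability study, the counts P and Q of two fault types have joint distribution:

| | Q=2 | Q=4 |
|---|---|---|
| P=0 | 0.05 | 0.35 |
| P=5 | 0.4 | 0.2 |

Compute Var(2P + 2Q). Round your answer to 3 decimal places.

17.560

E[P] = 3,  E[Q] = 3.1,  E[PQ] = 8
Var(P) = 15 − (3)² = 6;  Var(Q) = 10.6 − (3.1)² = 0.99
Cov(P,Q) = 8 − (3)(3.1) = -1.3
Var(2P + 2Q) = (2)²·6 + (2)²·0.99 + 2·(2)·(2)·-1.3 = 17.56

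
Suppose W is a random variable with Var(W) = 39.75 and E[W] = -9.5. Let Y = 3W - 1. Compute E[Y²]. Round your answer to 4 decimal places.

E[3W - 1] = 3·-9.5 − 1 = -29.5
Var(3W - 1) = (3)²·39.75 = 357.75
E[Y²] = Var(Y) + (E[Y])² = 357.75 + (-29.5)² = 1228

1228.0000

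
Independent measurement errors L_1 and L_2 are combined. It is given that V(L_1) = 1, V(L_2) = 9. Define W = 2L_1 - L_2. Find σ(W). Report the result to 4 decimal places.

3.6056

By independence, V(W) = (2)²V(L_1) + (-1)²V(L_2)
= (2)²·1 + (-1)²·9 = 13
σ(W) = √13 ≈ 3.6056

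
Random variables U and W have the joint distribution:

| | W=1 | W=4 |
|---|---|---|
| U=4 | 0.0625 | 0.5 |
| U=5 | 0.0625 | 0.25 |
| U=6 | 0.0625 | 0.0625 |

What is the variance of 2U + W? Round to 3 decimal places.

2.371

E[U] = 4.5625,  E[W] = 3.4375,  E[UW] = 15.4375
Var(U) = 21.3125 − (4.5625)² = 0.49609375;  Var(W) = 13.1875 − (3.4375)² = 1.37109375
Cov(U,W) = 15.4375 − (4.5625)(3.4375) = -0.24609375
Var(2U + W) = (2)²·0.49609375 + (1)²·1.37109375 + 2·(2)·(1)·-0.24609375 = 2.37109375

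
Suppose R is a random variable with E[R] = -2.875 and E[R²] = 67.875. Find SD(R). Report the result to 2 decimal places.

Var(R) = 67.875 − (-2.875)² = 59.609375
SD(R) = √59.609375 ≈ 7.72

7.72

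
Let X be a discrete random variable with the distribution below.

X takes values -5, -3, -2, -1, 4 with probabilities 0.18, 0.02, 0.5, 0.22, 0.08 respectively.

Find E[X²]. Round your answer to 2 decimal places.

E[X²] = (-5)²(0.18) + (-3)²(0.02) + (-2)²(0.5) + (-1)²(0.22) + (4)²(0.08) = 8.18

8.18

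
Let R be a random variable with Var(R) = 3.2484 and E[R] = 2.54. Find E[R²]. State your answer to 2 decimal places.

9.70

E[R²] = Var(R) + (E[R])² = 3.2484 + (2.54)² = 9.7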